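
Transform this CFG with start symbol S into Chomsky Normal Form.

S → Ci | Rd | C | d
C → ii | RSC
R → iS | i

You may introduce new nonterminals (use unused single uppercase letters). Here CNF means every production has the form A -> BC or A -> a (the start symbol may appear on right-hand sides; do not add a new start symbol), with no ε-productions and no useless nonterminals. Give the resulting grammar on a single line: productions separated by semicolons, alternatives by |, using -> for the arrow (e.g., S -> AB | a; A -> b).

S -> d | AA | CA | RB | RE; A -> i; B -> d; C -> AA | RD; D -> SC; E -> SC; R -> i | AS

No ε-productions.
After unit-elimination: S -> d | Ci | Rd | ii | RSC; C -> ii | RSC; R -> i | iS.
TERM: introduce B -> d, A -> i and substitute in every rule of length ≥2.
BIN: C -> RSC becomes C -> RD, D -> SC; S -> RSC becomes S -> RE, E -> SC.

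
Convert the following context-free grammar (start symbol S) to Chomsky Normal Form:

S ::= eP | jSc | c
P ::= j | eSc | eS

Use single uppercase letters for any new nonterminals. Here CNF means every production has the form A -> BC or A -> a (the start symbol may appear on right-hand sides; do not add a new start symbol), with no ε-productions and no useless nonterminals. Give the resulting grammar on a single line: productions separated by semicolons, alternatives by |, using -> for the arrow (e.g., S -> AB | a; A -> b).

No ε-productions.
No unit productions to eliminate.
TERM: introduce B -> c, A -> e, C -> j and substitute in every rule of length ≥2.
BIN: P -> ASB becomes P -> AD, D -> SB; S -> CSB becomes S -> CE, E -> SB.

S -> c | AP | CE; A -> e; B -> c; C -> j; D -> SB; E -> SB; P -> j | AD | AS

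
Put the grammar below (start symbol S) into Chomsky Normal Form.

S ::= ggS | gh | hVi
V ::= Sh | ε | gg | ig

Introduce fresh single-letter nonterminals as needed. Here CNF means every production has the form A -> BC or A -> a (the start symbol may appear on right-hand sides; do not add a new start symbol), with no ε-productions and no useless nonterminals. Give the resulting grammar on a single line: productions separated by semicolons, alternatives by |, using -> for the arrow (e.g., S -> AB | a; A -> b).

Nullable: {V}; after ε-elimination: S -> gh | hi | ggS | hVi; V -> Sh | gg | ig.
No unit productions to eliminate.
TERM: introduce A -> g, B -> h, C -> i and substitute in every rule of length ≥2.
BIN: S -> AAS becomes S -> AD, D -> AS; S -> BVC becomes S -> BE, E -> VC.

S -> AB | AD | BC | BE; A -> g; B -> h; C -> i; D -> AS; E -> VC; V -> AA | CA | SB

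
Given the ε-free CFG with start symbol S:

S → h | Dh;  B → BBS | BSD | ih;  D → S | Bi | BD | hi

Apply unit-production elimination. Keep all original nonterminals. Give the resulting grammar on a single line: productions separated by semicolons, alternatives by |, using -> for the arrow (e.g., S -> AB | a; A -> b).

S -> h | Dh; B -> ih | BBS | BSD; D -> h | BD | Bi | Dh | hi

Unit productions: D->S.
Unit pairs (A ⇒* B via units): (D,S).
S: inherits non-unit rules of {S} → Dh | h.
B: inherits non-unit rules of {B} → BBS | BSD | ih.
D: inherits non-unit rules of {D, S} → BD | Bi | Dh | h | hi.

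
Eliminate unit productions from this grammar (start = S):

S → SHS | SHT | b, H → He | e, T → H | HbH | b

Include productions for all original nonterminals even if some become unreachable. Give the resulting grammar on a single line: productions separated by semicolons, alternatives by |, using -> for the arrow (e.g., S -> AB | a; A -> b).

S -> b | SHS | SHT; H -> e | He; T -> b | e | He | HbH

Unit productions: T->H.
Unit pairs (A ⇒* B via units): (T,H).
S: inherits non-unit rules of {S} → SHS | SHT | b.
H: inherits non-unit rules of {H} → He | e.
T: inherits non-unit rules of {H, T} → HbH | He | b | e.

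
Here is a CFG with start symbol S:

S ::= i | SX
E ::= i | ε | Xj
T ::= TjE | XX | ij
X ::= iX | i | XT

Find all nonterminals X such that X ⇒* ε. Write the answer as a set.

{E}

Directly nullable (have an ε-rule): {E}.
Not nullable: S, T, X — each has a terminal in every rule's right-hand side or depends on a non-nullable symbol.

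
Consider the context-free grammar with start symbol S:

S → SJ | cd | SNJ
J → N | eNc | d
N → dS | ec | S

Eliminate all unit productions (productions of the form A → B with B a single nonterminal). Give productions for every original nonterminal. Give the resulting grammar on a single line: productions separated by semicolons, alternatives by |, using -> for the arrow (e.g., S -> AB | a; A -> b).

S -> SJ | cd | SNJ; J -> d | SJ | cd | dS | ec | SNJ | eNc; N -> SJ | cd | dS | ec | SNJ

Unit productions: J->N, N->S.
Unit pairs (A ⇒* B via units): (J,N), (J,S), (N,S).
S: inherits non-unit rules of {S} → SJ | SNJ | cd.
J: inherits non-unit rules of {J, N, S} → SJ | SNJ | cd | d | dS | eNc | ec.
N: inherits non-unit rules of {N, S} → SJ | SNJ | cd | dS | ec.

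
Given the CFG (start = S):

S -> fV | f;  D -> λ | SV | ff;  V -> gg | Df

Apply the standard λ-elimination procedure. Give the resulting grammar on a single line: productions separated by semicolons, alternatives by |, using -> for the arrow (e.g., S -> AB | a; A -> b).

S -> f | fV; D -> SV | ff; V -> f | Df | gg

Nullable set: {D}.
Drop D -> λ.
V -> Df: D nullable, giving Df | f.
Unchanged (no nullable symbols): S -> f; S -> fV; D -> SV; D -> ff; V -> gg.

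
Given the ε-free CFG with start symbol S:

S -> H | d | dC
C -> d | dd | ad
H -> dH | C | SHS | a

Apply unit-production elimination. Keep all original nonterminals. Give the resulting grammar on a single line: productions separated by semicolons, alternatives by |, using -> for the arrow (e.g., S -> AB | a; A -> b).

Unit productions: H->C, S->H.
Unit pairs (A ⇒* B via units): (H,C), (S,C), (S,H).
S: inherits non-unit rules of {C, H, S} → SHS | a | ad | d | dC | dH | dd.
C: inherits non-unit rules of {C} → ad | d | dd.
H: inherits non-unit rules of {C, H} → SHS | a | ad | d | dH | dd.

S -> a | d | ad | dC | dH | dd | SHS; C -> d | ad | dd; H -> a | d | ad | dH | dd | SHS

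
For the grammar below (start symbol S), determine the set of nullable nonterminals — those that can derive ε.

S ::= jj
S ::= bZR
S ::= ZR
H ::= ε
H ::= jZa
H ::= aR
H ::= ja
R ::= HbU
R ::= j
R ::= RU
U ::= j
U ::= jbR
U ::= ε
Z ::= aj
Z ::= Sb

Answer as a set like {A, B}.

Directly nullable (have an ε-rule): {H, U}.
Not nullable: R, S, Z — each has a terminal in every rule's right-hand side or depends on a non-nullable symbol.

{H, U}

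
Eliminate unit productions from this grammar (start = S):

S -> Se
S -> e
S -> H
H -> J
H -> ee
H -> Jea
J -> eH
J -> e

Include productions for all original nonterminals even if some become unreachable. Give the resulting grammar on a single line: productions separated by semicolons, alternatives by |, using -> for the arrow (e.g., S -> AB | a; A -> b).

Unit productions: H->J, S->H.
Unit pairs (A ⇒* B via units): (H,J), (S,H), (S,J).
S: inherits non-unit rules of {H, J, S} → Jea | Se | e | eH | ee.
H: inherits non-unit rules of {H, J} → Jea | e | eH | ee.
J: inherits non-unit rules of {J} → e | eH.

S -> e | Se | eH | ee | Jea; H -> e | eH | ee | Jea; J -> e | eH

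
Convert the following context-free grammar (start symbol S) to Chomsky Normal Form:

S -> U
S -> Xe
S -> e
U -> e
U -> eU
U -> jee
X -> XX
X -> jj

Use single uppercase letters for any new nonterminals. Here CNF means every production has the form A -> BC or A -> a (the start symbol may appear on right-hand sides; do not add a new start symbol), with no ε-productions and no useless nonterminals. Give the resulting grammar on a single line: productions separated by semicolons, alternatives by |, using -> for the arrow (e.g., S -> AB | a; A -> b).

S -> e | AU | BC | XA; A -> e; B -> j; C -> AA; D -> AA; U -> e | AU | BD; X -> BB | XX

No ε-productions.
After unit-elimination: S -> e | Xe | eU | jee; U -> e | eU | jee; X -> XX | jj.
TERM: introduce A -> e, B -> j and substitute in every rule of length ≥2.
BIN: S -> BAA becomes S -> BC, C -> AA; U -> BAA becomes U -> BD, D -> AA.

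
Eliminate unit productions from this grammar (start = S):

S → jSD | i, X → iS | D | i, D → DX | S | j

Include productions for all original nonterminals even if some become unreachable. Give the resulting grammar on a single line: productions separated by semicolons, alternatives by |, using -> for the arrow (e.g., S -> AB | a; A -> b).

Unit productions: D->S, X->D.
Unit pairs (A ⇒* B via units): (D,S), (X,D), (X,S).
S: inherits non-unit rules of {S} → i | jSD.
D: inherits non-unit rules of {D, S} → DX | i | j | jSD.
X: inherits non-unit rules of {D, S, X} → DX | i | iS | j | jSD.

S -> i | jSD; D -> i | j | DX | jSD; X -> i | j | DX | iS | jSD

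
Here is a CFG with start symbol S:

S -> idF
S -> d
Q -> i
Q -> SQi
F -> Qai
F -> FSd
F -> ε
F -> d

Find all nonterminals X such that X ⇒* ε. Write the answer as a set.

{F}

Directly nullable (have an ε-rule): {F}.
Not nullable: Q, S — each has a terminal in every rule's right-hand side or depends on a non-nullable symbol.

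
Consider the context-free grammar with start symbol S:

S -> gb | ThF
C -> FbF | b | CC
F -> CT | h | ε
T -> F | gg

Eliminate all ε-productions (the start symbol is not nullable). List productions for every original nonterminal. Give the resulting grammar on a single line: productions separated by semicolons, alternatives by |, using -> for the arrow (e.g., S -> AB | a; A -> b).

S -> h | Th | gb | hF | ThF; C -> b | CC | Fb | bF | FbF; F -> C | h | CT; T -> F | gg

Nullable set: {F, T}.
S -> ThF: T, F nullable, giving Th | ThF | h | hF.
C -> FbF: F, F nullable, giving Fb | FbF | b | bF.
Drop F -> ε.
F -> CT: T nullable, giving C | CT.
T -> F: F nullable, giving F.
Unchanged (no nullable symbols): S -> gb; C -> CC; C -> b; F -> h; T -> gg.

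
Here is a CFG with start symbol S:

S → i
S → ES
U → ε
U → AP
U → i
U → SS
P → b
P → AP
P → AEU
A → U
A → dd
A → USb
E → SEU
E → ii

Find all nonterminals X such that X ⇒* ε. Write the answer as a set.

Directly nullable (have an ε-rule): {U}.
A is nullable via A -> U (every symbol on the right is already known nullable).
Not nullable: E, P, S — each has a terminal in every rule's right-hand side or depends on a non-nullable symbol.

{A, U}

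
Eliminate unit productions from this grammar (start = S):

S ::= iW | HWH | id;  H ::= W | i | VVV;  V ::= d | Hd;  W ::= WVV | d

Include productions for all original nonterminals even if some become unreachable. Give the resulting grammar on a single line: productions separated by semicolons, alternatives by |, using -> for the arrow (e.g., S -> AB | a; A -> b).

S -> iW | id | HWH; H -> d | i | VVV | WVV; V -> d | Hd; W -> d | WVV

Unit productions: H->W.
Unit pairs (A ⇒* B via units): (H,W).
S: inherits non-unit rules of {S} → HWH | iW | id.
H: inherits non-unit rules of {H, W} → VVV | WVV | d | i.
V: inherits non-unit rules of {V} → Hd | d.
W: inherits non-unit rules of {W} → WVV | d.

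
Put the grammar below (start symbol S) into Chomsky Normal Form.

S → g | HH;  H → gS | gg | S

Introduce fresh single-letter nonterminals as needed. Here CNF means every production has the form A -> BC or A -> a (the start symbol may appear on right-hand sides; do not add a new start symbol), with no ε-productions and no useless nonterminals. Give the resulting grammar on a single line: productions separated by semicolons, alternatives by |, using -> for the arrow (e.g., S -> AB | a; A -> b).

S -> g | HH; A -> g; H -> g | AA | AS | HH

No ε-productions.
After unit-elimination: S -> g | HH; H -> g | HH | gS | gg.
TERM: introduce A -> g and substitute in every rule of length ≥2.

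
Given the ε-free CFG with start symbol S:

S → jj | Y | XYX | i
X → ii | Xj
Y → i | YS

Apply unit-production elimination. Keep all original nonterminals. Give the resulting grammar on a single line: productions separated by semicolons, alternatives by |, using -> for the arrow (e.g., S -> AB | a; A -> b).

S -> i | YS | jj | XYX; X -> Xj | ii; Y -> i | YS

Unit productions: S->Y.
Unit pairs (A ⇒* B via units): (S,Y).
S: inherits non-unit rules of {S, Y} → XYX | YS | i | jj.
X: inherits non-unit rules of {X} → Xj | ii.
Y: inherits non-unit rules of {Y} → YS | i.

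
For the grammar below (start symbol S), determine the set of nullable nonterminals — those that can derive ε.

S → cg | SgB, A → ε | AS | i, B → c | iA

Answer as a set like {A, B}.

{A}

Directly nullable (have an ε-rule): {A}.
Not nullable: B, S — each has a terminal in every rule's right-hand side or depends on a non-nullable symbol.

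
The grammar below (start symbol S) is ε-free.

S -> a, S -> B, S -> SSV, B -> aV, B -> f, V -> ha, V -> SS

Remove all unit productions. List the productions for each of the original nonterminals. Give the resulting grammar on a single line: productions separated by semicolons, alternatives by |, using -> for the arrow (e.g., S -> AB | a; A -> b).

S -> a | f | aV | SSV; B -> f | aV; V -> SS | ha

Unit productions: S->B.
Unit pairs (A ⇒* B via units): (S,B).
S: inherits non-unit rules of {B, S} → SSV | a | aV | f.
B: inherits non-unit rules of {B} → aV | f.
V: inherits non-unit rules of {V} → SS | ha.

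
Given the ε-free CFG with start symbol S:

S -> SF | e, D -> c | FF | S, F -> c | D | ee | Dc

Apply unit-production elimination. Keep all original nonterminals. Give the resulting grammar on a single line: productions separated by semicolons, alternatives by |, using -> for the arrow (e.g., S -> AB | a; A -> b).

Unit productions: D->S, F->D.
Unit pairs (A ⇒* B via units): (D,S), (F,D), (F,S).
S: inherits non-unit rules of {S} → SF | e.
D: inherits non-unit rules of {D, S} → FF | SF | c | e.
F: inherits non-unit rules of {D, F, S} → Dc | FF | SF | c | e | ee.

S -> e | SF; D -> c | e | FF | SF; F -> c | e | Dc | FF | SF | ee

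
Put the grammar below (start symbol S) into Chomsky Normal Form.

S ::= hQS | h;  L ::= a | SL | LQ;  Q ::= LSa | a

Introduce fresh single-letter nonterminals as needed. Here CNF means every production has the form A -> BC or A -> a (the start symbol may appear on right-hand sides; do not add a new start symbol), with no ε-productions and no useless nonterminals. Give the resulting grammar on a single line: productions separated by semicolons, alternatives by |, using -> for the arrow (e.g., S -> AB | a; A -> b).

S -> h | BD; A -> a; B -> h; C -> SA; D -> QS; L -> a | LQ | SL; Q -> a | LC

No ε-productions.
No unit productions to eliminate.
TERM: introduce A -> a, B -> h and substitute in every rule of length ≥2.
BIN: Q -> LSA becomes Q -> LC, C -> SA; S -> BQS becomes S -> BD, D -> QS.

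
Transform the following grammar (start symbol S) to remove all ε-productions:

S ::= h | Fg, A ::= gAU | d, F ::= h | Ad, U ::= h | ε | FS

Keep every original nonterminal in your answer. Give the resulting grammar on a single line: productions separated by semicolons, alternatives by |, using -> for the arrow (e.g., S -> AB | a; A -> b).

Nullable set: {U}.
A -> gAU: U nullable, giving gA | gAU.
Drop U -> ε.
Unchanged (no nullable symbols): S -> Fg; S -> h; A -> d; F -> Ad; F -> h; U -> FS; U -> h.

S -> h | Fg; A -> d | gA | gAU; F -> h | Ad; U -> h | FS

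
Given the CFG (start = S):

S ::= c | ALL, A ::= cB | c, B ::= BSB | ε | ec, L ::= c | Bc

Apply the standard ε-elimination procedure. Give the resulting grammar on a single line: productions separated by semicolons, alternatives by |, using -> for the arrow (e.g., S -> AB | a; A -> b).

Nullable set: {B}.
A -> cB: B nullable, giving c | cB.
Drop B -> ε.
B -> BSB: B, B nullable, giving BS | BSB | S | SB.
L -> Bc: B nullable, giving Bc | c.
Unchanged (no nullable symbols): S -> ALL; S -> c; A -> c; B -> ec; L -> c.

S -> c | ALL; A -> c | cB; B -> S | BS | SB | ec | BSB; L -> c | Bc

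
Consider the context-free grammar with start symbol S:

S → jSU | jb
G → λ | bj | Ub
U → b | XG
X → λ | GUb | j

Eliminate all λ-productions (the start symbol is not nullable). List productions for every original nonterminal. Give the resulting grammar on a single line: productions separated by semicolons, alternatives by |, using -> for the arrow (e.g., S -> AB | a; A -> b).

S -> jS | jb | jSU; G -> b | Ub | bj; U -> G | X | b | XG; X -> b | j | Gb | Ub | GUb

Nullable set: {G, U, X}.
S -> jSU: U nullable, giving jS | jSU.
Drop G -> λ.
G -> Ub: U nullable, giving Ub | b.
U -> XG: X, G nullable, giving G | X | XG.
Drop X -> λ.
X -> GUb: G, U nullable, giving GUb | Gb | Ub | b.
Unchanged (no nullable symbols): S -> jb; G -> bj; U -> b; X -> j.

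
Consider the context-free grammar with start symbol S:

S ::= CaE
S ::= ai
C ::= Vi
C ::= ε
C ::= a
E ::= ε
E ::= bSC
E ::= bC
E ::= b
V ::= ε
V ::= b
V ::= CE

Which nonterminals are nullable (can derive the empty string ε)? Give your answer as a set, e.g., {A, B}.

{C, E, V}

Directly nullable (have an ε-rule): {C, E, V}.
Not nullable: S — each has a terminal in every rule's right-hand side or depends on a non-nullable symbol.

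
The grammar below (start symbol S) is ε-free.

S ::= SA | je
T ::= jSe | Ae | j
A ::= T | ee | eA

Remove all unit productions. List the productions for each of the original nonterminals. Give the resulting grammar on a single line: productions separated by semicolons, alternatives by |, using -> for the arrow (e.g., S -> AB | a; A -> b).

Unit productions: A->T.
Unit pairs (A ⇒* B via units): (A,T).
S: inherits non-unit rules of {S} → SA | je.
A: inherits non-unit rules of {A, T} → Ae | eA | ee | j | jSe.
T: inherits non-unit rules of {T} → Ae | j | jSe.

S -> SA | je; A -> j | Ae | eA | ee | jSe; T -> j | Ae | jSe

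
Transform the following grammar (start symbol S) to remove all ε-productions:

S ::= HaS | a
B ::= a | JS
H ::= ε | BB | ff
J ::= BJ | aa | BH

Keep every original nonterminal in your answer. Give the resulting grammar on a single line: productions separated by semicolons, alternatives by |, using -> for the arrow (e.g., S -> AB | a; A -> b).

S -> a | aS | HaS; B -> a | JS; H -> BB | ff; J -> B | BH | BJ | aa

Nullable set: {H}.
S -> HaS: H nullable, giving HaS | aS.
Drop H -> ε.
J -> BH: H nullable, giving B | BH.
Unchanged (no nullable symbols): S -> a; B -> JS; B -> a; H -> BB; H -> ff; J -> BJ; J -> aa.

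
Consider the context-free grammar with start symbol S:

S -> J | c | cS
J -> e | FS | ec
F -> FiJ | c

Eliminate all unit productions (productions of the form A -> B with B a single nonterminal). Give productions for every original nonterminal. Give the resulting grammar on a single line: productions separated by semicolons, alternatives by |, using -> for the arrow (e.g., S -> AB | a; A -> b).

S -> c | e | FS | cS | ec; F -> c | FiJ; J -> e | FS | ec

Unit productions: S->J.
Unit pairs (A ⇒* B via units): (S,J).
S: inherits non-unit rules of {J, S} → FS | c | cS | e | ec.
F: inherits non-unit rules of {F} → FiJ | c.
J: inherits non-unit rules of {J} → FS | e | ec.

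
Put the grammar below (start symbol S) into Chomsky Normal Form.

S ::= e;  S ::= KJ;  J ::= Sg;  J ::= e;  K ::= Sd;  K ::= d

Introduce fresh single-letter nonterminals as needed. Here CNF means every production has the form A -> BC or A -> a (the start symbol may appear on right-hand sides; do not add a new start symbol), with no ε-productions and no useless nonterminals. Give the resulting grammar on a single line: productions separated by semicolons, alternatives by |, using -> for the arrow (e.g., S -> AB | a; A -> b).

No ε-productions.
No unit productions to eliminate.
TERM: introduce B -> d, A -> g and substitute in every rule of length ≥2.

S -> e | KJ; A -> g; B -> d; J -> e | SA; K -> d | SB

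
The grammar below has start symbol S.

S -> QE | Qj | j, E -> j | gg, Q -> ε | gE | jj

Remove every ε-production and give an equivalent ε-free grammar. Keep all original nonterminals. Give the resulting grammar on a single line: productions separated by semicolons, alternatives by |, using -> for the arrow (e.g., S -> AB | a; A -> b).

S -> E | j | QE | Qj; E -> j | gg; Q -> gE | jj

Nullable set: {Q}.
S -> QE: Q nullable, giving E | QE.
S -> Qj: Q nullable, giving Qj | j.
Drop Q -> ε.
Unchanged (no nullable symbols): S -> j; E -> gg; E -> j; Q -> gE; Q -> jj.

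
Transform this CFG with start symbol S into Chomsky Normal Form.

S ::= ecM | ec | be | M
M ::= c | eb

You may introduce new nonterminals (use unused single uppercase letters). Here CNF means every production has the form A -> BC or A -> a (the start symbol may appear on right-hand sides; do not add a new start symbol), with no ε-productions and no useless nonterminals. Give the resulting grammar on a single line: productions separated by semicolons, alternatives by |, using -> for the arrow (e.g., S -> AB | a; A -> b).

S -> c | AB | AC | AD | BA; A -> e; B -> b; C -> c; D -> CM; M -> c | AB

No ε-productions.
After unit-elimination: S -> c | be | eb | ec | ecM; M -> c | eb.
TERM: introduce B -> b, C -> c, A -> e and substitute in every rule of length ≥2.
BIN: S -> ACM becomes S -> AD, D -> CM.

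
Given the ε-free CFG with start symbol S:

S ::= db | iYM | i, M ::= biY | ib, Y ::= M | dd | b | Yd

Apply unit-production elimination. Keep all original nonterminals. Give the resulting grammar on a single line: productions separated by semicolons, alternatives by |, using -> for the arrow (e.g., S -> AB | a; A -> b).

S -> i | db | iYM; M -> ib | biY; Y -> b | Yd | dd | ib | biY

Unit productions: Y->M.
Unit pairs (A ⇒* B via units): (Y,M).
S: inherits non-unit rules of {S} → db | i | iYM.
M: inherits non-unit rules of {M} → biY | ib.
Y: inherits non-unit rules of {M, Y} → Yd | b | biY | dd | ib.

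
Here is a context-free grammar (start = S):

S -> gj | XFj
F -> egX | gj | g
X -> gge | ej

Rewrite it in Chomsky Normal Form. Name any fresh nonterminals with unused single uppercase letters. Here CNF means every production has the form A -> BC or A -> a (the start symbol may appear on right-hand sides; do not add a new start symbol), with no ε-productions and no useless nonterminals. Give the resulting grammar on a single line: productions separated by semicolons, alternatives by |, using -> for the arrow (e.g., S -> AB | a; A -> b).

No ε-productions.
No unit productions to eliminate.
TERM: introduce A -> e, B -> g, C -> j and substitute in every rule of length ≥2.
BIN: F -> ABX becomes F -> AD, D -> BX; S -> XFC becomes S -> XE, E -> FC; X -> BBA becomes X -> BG, G -> BA.

S -> BC | XE; A -> e; B -> g; C -> j; D -> BX; E -> FC; F -> g | AD | BC; G -> BA; X -> AC | BG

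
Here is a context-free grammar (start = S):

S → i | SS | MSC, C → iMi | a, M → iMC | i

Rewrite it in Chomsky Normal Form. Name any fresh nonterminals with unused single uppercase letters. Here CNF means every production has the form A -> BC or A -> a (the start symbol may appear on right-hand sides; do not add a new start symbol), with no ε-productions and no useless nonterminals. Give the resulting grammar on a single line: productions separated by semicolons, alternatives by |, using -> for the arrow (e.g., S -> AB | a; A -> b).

No ε-productions.
No unit productions to eliminate.
TERM: introduce A -> i and substitute in every rule of length ≥2.
BIN: C -> AMA becomes C -> AB, B -> MA; M -> AMC becomes M -> AD, D -> MC; S -> MSC becomes S -> ME, E -> SC.

S -> i | ME | SS; A -> i; B -> MA; C -> a | AB; D -> MC; E -> SC; M -> i | AD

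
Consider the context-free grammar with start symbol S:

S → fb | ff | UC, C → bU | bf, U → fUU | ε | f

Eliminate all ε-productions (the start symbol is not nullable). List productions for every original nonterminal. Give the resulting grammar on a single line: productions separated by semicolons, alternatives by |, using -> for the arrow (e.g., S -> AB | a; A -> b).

Nullable set: {U}.
S -> UC: U nullable, giving C | UC.
C -> bU: U nullable, giving b | bU.
Drop U -> ε.
U -> fUU: U, U nullable, giving f | fU | fUU.
Unchanged (no nullable symbols): S -> fb; S -> ff; C -> bf; U -> f.

S -> C | UC | fb | ff; C -> b | bU | bf; U -> f | fU | fUU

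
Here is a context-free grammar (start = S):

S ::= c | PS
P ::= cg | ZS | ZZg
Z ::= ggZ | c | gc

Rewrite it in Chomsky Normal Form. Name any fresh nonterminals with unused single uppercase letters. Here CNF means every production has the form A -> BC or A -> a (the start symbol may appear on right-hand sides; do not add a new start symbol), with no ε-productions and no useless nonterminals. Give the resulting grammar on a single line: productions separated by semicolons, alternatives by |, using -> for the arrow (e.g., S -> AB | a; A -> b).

No ε-productions.
No unit productions to eliminate.
TERM: introduce B -> c, A -> g and substitute in every rule of length ≥2.
BIN: P -> ZZA becomes P -> ZC, C -> ZA; Z -> AAZ becomes Z -> AD, D -> AZ.

S -> c | PS; A -> g; B -> c; C -> ZA; D -> AZ; P -> BA | ZC | ZS; Z -> c | AB | AD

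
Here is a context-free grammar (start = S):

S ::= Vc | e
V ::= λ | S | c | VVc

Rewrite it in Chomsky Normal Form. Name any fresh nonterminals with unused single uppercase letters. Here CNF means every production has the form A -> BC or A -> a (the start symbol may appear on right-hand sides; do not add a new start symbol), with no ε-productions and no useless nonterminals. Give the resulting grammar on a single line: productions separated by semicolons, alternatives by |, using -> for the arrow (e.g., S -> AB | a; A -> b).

S -> c | e | VA; A -> c; B -> VA; V -> c | e | VA | VB

Nullable: {V}; after ε-elimination: S -> c | e | Vc; V -> S | c | Vc | VVc.
After unit-elimination: S -> c | e | Vc; V -> c | e | Vc | VVc.
TERM: introduce A -> c and substitute in every rule of length ≥2.
BIN: V -> VVA becomes V -> VB, B -> VA.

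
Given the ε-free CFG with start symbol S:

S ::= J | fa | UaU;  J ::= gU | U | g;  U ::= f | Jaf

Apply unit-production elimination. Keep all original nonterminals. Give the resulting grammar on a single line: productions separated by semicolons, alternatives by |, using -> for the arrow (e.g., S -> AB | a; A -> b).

Unit productions: J->U, S->J.
Unit pairs (A ⇒* B via units): (J,U), (S,J), (S,U).
S: inherits non-unit rules of {J, S, U} → Jaf | UaU | f | fa | g | gU.
J: inherits non-unit rules of {J, U} → Jaf | f | g | gU.
U: inherits non-unit rules of {U} → Jaf | f.

S -> f | g | fa | gU | Jaf | UaU; J -> f | g | gU | Jaf; U -> f | Jaf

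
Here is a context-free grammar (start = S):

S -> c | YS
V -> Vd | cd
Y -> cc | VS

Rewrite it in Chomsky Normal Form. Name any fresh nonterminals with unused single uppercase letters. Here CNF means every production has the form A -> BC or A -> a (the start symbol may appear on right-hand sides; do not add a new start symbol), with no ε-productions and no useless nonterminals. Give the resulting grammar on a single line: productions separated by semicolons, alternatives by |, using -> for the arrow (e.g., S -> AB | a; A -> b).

S -> c | YS; A -> d; B -> c; V -> BA | VA; Y -> BB | VS

No ε-productions.
No unit productions to eliminate.
TERM: introduce B -> c, A -> d and substitute in every rule of length ≥2.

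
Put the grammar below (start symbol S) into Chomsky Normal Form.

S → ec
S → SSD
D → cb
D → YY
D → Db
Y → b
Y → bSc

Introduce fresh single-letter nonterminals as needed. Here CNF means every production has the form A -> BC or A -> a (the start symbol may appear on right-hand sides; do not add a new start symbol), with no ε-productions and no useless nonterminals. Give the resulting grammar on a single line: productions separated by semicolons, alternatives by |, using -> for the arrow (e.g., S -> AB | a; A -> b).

S -> CB | SE; A -> b; B -> c; C -> e; D -> BA | DA | YY; E -> SD; F -> SB; Y -> b | AF

No ε-productions.
No unit productions to eliminate.
TERM: introduce A -> b, B -> c, C -> e and substitute in every rule of length ≥2.
BIN: S -> SSD becomes S -> SE, E -> SD; Y -> ASB becomes Y -> AF, F -> SB.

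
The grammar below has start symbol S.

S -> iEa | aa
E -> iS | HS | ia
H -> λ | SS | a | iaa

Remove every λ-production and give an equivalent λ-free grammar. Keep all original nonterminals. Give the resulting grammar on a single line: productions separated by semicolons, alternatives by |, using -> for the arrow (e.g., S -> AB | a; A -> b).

Nullable set: {H}.
E -> HS: H nullable, giving HS | S.
Drop H -> λ.
Unchanged (no nullable symbols): S -> aa; S -> iEa; E -> iS; E -> ia; H -> SS; H -> a; H -> iaa.

S -> aa | iEa; E -> S | HS | iS | ia; H -> a | SS | iaa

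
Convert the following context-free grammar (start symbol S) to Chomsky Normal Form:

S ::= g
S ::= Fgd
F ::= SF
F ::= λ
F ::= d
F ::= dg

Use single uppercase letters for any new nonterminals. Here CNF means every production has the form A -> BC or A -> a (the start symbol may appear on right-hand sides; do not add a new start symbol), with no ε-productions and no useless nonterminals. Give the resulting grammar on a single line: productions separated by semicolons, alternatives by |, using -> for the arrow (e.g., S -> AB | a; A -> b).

Nullable: {F}; after ε-elimination: S -> g | gd | Fgd; F -> S | d | SF | dg.
After unit-elimination: S -> g | gd | Fgd; F -> d | g | SF | dg | gd | Fgd.
TERM: introduce B -> d, A -> g and substitute in every rule of length ≥2.
BIN: F -> FAB becomes F -> FC, C -> AB; S -> FAB becomes S -> FD, D -> AB.

S -> g | AB | FD; A -> g; B -> d; C -> AB; D -> AB; F -> d | g | AB | BA | FC | SF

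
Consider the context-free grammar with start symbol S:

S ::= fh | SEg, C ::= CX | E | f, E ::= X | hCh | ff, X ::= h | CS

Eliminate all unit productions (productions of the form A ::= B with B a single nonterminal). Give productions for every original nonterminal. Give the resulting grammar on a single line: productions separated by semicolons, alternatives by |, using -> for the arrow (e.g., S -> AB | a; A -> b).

Unit productions: C->E, E->X.
Unit pairs (A ⇒* B via units): (C,E), (C,X), (E,X).
S: inherits non-unit rules of {S} → SEg | fh.
C: inherits non-unit rules of {C, E, X} → CS | CX | f | ff | h | hCh.
E: inherits non-unit rules of {E, X} → CS | ff | h | hCh.
X: inherits non-unit rules of {X} → CS | h.

S -> fh | SEg; C -> f | h | CS | CX | ff | hCh; E -> h | CS | ff | hCh; X -> h | CS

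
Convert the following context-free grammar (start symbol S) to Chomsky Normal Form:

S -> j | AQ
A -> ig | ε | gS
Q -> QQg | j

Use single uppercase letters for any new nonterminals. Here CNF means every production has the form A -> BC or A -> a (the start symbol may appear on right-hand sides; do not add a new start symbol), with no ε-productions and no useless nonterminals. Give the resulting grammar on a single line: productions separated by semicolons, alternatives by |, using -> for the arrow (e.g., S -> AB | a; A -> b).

S -> j | AQ | QE; A -> BS | CB; B -> g; C -> i; D -> QB; E -> QB; Q -> j | QD

Nullable: {A}; after ε-elimination: S -> Q | j | AQ; A -> gS | ig; Q -> j | QQg.
After unit-elimination: S -> j | AQ | QQg; A -> gS | ig; Q -> j | QQg.
TERM: introduce B -> g, C -> i and substitute in every rule of length ≥2.
BIN: Q -> QQB becomes Q -> QD, D -> QB; S -> QQB becomes S -> QE, E -> QB.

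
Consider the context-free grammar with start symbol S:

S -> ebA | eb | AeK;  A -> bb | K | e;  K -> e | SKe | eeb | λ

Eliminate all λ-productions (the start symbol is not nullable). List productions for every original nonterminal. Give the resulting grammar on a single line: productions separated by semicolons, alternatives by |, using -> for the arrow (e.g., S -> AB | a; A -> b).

S -> e | Ae | eK | eb | AeK | ebA; A -> K | e | bb; K -> e | Se | SKe | eeb

Nullable set: {A, K}.
S -> AeK: A, K nullable, giving Ae | AeK | e | eK.
S -> ebA: A nullable, giving eb | ebA.
A -> K: K nullable, giving K.
Drop K -> λ.
K -> SKe: K nullable, giving SKe | Se.
Unchanged (no nullable symbols): S -> eb; A -> bb; A -> e; K -> e; K -> eeb.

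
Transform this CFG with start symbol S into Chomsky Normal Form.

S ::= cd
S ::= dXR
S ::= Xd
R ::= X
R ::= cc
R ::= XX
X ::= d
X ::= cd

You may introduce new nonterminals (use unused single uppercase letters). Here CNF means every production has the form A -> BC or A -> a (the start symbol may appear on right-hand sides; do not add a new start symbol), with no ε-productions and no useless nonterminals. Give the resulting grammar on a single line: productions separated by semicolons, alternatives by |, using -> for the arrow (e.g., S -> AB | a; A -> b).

S -> AB | BC | XB; A -> c; B -> d; C -> XR; R -> d | AA | AB | XX; X -> d | AB

No ε-productions.
After unit-elimination: S -> Xd | cd | dXR; R -> d | XX | cc | cd; X -> d | cd.
TERM: introduce A -> c, B -> d and substitute in every rule of length ≥2.
BIN: S -> BXR becomes S -> BC, C -> XR.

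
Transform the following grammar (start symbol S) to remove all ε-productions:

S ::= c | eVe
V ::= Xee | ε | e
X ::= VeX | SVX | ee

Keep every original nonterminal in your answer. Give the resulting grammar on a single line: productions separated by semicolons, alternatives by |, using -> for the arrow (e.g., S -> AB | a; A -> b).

Nullable set: {V}.
S -> eVe: V nullable, giving eVe | ee.
Drop V -> ε.
X -> SVX: V nullable, giving SVX | SX.
X -> VeX: V nullable, giving VeX | eX.
Unchanged (no nullable symbols): S -> c; V -> Xee; V -> e; X -> ee.

S -> c | ee | eVe; V -> e | Xee; X -> SX | eX | ee | SVX | VeX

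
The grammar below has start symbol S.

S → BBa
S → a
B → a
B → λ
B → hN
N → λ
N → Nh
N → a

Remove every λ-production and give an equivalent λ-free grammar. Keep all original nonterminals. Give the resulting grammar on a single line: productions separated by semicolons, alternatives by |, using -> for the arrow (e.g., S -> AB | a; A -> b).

Nullable set: {B, N}.
S -> BBa: B, B nullable, giving BBa | Ba | a.
Drop B -> λ.
B -> hN: N nullable, giving h | hN.
Drop N -> λ.
N -> Nh: N nullable, giving Nh | h.
Unchanged (no nullable symbols): S -> a; B -> a; N -> a.

S -> a | Ba | BBa; B -> a | h | hN; N -> a | h | Nh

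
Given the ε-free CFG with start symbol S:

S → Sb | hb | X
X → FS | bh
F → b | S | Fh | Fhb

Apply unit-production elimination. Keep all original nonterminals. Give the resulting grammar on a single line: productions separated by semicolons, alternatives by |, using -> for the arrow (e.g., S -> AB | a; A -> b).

Unit productions: F->S, S->X.
Unit pairs (A ⇒* B via units): (F,S), (F,X), (S,X).
S: inherits non-unit rules of {S, X} → FS | Sb | bh | hb.
F: inherits non-unit rules of {F, S, X} → FS | Fh | Fhb | Sb | b | bh | hb.
X: inherits non-unit rules of {X} → FS | bh.

S -> FS | Sb | bh | hb; F -> b | FS | Fh | Sb | bh | hb | Fhb; X -> FS | bh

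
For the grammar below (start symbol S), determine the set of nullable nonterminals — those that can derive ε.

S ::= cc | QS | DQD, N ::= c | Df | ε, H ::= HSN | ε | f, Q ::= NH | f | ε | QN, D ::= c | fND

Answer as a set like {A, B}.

Directly nullable (have an ε-rule): {H, N, Q}.
Not nullable: D, S — each has a terminal in every rule's right-hand side or depends on a non-nullable symbol.

{H, N, Q}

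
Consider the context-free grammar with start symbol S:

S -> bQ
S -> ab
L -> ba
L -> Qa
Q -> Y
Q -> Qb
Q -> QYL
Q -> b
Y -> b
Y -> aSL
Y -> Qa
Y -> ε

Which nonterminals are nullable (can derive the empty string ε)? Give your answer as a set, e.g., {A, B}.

Directly nullable (have an ε-rule): {Y}.
Q is nullable via Q -> Y (every symbol on the right is already known nullable).
Not nullable: L, S — each has a terminal in every rule's right-hand side or depends on a non-nullable symbol.

{Q, Y}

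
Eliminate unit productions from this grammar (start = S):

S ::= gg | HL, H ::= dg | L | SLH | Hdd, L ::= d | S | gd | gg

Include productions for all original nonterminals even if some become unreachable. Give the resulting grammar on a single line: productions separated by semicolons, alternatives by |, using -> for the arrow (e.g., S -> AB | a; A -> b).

Unit productions: H->L, L->S.
Unit pairs (A ⇒* B via units): (H,L), (H,S), (L,S).
S: inherits non-unit rules of {S} → HL | gg.
H: inherits non-unit rules of {H, L, S} → HL | Hdd | SLH | d | dg | gd | gg.
L: inherits non-unit rules of {L, S} → HL | d | gd | gg.

S -> HL | gg; H -> d | HL | dg | gd | gg | Hdd | SLH; L -> d | HL | gd | gg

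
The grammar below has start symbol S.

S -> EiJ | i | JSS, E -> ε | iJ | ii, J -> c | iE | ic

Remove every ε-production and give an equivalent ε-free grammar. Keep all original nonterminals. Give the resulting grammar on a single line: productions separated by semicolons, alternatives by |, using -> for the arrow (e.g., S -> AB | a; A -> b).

S -> i | iJ | EiJ | JSS; E -> iJ | ii; J -> c | i | iE | ic

Nullable set: {E}.
S -> EiJ: E nullable, giving EiJ | iJ.
Drop E -> ε.
J -> iE: E nullable, giving i | iE.
Unchanged (no nullable symbols): S -> JSS; S -> i; E -> iJ; E -> ii; J -> c; J -> ic.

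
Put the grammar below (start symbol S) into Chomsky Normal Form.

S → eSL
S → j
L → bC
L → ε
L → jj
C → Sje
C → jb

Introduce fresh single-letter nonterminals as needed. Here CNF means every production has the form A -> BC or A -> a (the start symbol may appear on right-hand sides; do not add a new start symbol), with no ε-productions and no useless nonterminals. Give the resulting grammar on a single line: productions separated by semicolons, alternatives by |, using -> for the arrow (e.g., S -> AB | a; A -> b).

Nullable: {L}; after ε-elimination: S -> j | eS | eSL; C -> jb | Sje; L -> bC | jj.
No unit productions to eliminate.
TERM: introduce D -> b, B -> e, A -> j and substitute in every rule of length ≥2.
BIN: C -> SAB becomes C -> SE, E -> AB; S -> BSL becomes S -> BF, F -> SL.

S -> j | BF | BS; A -> j; B -> e; C -> AD | SE; D -> b; E -> AB; F -> SL; L -> AA | DC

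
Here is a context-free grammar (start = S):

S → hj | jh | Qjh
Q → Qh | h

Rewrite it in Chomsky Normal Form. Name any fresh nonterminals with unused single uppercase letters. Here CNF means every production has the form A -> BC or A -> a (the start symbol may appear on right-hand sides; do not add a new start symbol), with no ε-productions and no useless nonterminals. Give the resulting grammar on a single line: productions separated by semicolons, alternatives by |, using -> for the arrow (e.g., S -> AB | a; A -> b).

No ε-productions.
No unit productions to eliminate.
TERM: introduce A -> h, B -> j and substitute in every rule of length ≥2.
BIN: S -> QBA becomes S -> QC, C -> BA.

S -> AB | BA | QC; A -> h; B -> j; C -> BA; Q -> h | QA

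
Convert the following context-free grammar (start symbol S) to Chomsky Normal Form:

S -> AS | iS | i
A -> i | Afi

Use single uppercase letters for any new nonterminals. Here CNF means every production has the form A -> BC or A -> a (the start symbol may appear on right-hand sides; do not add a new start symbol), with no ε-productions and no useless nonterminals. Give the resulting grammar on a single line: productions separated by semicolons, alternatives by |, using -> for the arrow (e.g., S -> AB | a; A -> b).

S -> i | AS | CS; A -> i | AD; B -> f; C -> i; D -> BC

No ε-productions.
No unit productions to eliminate.
TERM: introduce B -> f, C -> i and substitute in every rule of length ≥2.
BIN: A -> ABC becomes A -> AD, D -> BC.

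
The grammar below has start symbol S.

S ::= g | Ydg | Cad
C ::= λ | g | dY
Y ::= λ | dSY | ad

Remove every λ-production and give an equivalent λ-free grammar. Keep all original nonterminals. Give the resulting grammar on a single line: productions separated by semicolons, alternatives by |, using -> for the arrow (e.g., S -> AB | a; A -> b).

S -> g | ad | dg | Cad | Ydg; C -> d | g | dY; Y -> ad | dS | dSY

Nullable set: {C, Y}.
S -> Cad: C nullable, giving Cad | ad.
S -> Ydg: Y nullable, giving Ydg | dg.
Drop C -> λ.
C -> dY: Y nullable, giving d | dY.
Drop Y -> λ.
Y -> dSY: Y nullable, giving dS | dSY.
Unchanged (no nullable symbols): S -> g; C -> g; Y -> ad.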